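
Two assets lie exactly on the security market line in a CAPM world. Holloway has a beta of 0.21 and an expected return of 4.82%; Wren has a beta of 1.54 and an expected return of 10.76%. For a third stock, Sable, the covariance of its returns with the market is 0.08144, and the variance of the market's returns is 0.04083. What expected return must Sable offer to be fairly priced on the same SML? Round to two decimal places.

MRP = (10.76% − 4.82%) / (1.54 − 0.21) = 4.4662%
R_f = 4.82% − 0.21 × 4.4662% = 3.8821%
β_Sable = Cov / Var(R_m) = 0.08144 / 0.04083 = 1.9946
E(R_Sable) = R_f + β × MRP = 3.8821% + 1.9946 × 4.4662% = 12.79%

12.79%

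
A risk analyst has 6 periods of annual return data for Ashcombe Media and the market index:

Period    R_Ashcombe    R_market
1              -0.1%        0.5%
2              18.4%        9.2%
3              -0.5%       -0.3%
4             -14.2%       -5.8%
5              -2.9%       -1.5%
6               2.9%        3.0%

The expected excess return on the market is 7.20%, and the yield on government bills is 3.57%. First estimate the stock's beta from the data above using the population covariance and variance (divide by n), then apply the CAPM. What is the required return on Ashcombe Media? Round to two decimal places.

18.58%

Mean R_i = (-0.1 + 18.4 − 0.5 − 14.2 − 2.9 + 2.9) / 6 = 0.6000%
Mean R_m = (0.5 + 9.2 − 0.3 − 5.8 − 1.5 + 3.0) / 6 = 0.8500%
Σ(R_i − R̄_i)(R_m − R̄_m) = 261.7300  ⇒  Cov = 261.7300 / 6 = 43.6217
Σ(R_m − R̄_m)² = 125.5350  ⇒  Var(R_m) = 125.5350 / 6 = 20.9225
β = Cov / Var(R_m) = 43.6217 / 20.9225 = 2.0849
E(R) = R_f + β × MRP = 3.57% + 2.0849 × 7.20% = 18.58%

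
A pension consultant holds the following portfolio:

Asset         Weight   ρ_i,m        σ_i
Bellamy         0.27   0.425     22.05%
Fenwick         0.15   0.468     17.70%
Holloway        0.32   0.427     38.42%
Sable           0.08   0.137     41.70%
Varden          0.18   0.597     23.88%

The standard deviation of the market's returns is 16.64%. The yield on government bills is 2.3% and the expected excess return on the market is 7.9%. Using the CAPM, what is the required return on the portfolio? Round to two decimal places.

8.02%

β_Bellamy = 0.425 × 22.05% / 16.64% = 0.5632
β_Fenwick = 0.468 × 17.70% / 16.64% = 0.4978
β_Holloway = 0.427 × 38.42% / 16.64% = 0.9859
β_Sable = 0.137 × 41.70% / 16.64% = 0.3433
β_Varden = 0.597 × 23.88% / 16.64% = 0.8568
β_P = Σ w_i β_i = 0.27×0.5632 + 0.15×0.4978 + 0.32×0.9859 + 0.08×0.3433 + 0.18×0.8568 = 0.7239
E(R_P) = R_f + β_P × MRP = 2.3% + 0.7239 × 7.9% = 8.02%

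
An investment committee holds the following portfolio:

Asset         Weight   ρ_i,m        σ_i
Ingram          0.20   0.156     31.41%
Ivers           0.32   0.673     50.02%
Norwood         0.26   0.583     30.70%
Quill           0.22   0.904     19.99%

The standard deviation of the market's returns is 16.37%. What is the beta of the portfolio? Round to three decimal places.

1.245

β_Ingram = 0.156 × 31.41% / 16.37% = 0.2993
β_Ivers = 0.673 × 50.02% / 16.37% = 2.0564
β_Norwood = 0.583 × 30.70% / 16.37% = 1.0933
β_Quill = 0.904 × 19.99% / 16.37% = 1.1039
β_P = Σ w_i β_i = 0.20×0.2993 + 0.32×2.0564 + 0.26×1.0933 + 0.22×1.1039 = 1.2450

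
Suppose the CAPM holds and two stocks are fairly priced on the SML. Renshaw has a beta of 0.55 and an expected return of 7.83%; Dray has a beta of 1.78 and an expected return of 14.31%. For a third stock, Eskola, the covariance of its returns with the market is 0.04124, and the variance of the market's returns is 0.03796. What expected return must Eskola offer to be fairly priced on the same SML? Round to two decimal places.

MRP = (14.31% − 7.83%) / (1.78 − 0.55) = 5.2683%
R_f = 7.83% − 0.55 × 5.2683% = 4.9324%
β_Eskola = Cov / Var(R_m) = 0.04124 / 0.03796 = 1.0864
E(R_Eskola) = R_f + β × MRP = 4.9324% + 1.0864 × 5.2683% = 10.66%

10.66%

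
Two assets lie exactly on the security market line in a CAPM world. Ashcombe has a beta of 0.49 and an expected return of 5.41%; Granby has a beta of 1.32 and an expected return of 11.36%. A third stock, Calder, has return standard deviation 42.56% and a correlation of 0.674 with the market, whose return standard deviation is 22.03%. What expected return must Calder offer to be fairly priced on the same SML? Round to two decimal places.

MRP = (11.36% − 5.41%) / (1.32 − 0.49) = 7.1687%
R_f = 5.41% − 0.49 × 7.1687% = 1.8973%
β_Calder = ρ·σ_i/σ_m = 0.674 × 42.56 / 22.03 = 1.3021
E(R_Calder) = R_f + β × MRP = 1.8973% + 1.3021 × 7.1687% = 11.23%

11.23%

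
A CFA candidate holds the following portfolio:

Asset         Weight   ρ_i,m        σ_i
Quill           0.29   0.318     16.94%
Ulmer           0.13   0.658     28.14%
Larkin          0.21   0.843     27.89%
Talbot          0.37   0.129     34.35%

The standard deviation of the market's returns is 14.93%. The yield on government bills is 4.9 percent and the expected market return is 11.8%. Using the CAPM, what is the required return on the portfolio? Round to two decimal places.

β_Quill = 0.318 × 16.94% / 14.93% = 0.3608
β_Ulmer = 0.658 × 28.14% / 14.93% = 1.2402
β_Larkin = 0.843 × 27.89% / 14.93% = 1.5748
β_Talbot = 0.129 × 34.35% / 14.93% = 0.2968
β_P = Σ w_i β_i = 0.29×0.3608 + 0.13×1.2402 + 0.21×1.5748 + 0.37×0.2968 = 0.7064
MRP = 11.8% − 4.9% = 6.90%
E(R_P) = R_f + β_P × MRP = 4.9% + 0.7064 × 6.9% = 9.77%

9.77%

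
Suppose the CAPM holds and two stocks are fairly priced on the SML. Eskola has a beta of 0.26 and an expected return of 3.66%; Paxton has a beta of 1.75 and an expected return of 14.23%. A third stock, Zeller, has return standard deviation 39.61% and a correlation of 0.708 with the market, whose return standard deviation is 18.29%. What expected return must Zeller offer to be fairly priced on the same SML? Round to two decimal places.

12.69%

MRP = (14.23% − 3.66%) / (1.75 − 0.26) = 7.0940%
R_f = 3.66% − 0.26 × 7.0940% = 1.8156%
β_Zeller = ρ·σ_i/σ_m = 0.708 × 39.61 / 18.29 = 1.5333
E(R_Zeller) = R_f + β × MRP = 1.8156% + 1.5333 × 7.0940% = 12.69%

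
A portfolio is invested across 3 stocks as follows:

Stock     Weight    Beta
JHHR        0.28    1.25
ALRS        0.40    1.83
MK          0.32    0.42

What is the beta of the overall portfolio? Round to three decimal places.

1.216

β_P = Σ w_i β_i = 0.28×1.25 + 0.40×1.83 + 0.32×0.42 = 1.2164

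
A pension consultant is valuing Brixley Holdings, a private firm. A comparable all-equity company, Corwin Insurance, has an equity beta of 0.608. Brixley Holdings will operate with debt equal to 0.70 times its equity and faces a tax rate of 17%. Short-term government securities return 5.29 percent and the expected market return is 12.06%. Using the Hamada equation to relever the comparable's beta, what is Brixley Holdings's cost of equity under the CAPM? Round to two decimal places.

β_L = β_U × [1 + (1 − t)(D/E)] = 0.608 × [1 + (1 − 0.17) × 0.70]
    = 0.608 × [1 + 0.83 × 0.70] = 0.608 × 1.5810 = 0.9612
MRP = 12.06% − 5.29% = 6.77%
E(R) = R_f + β_L × MRP = 5.29% + 0.9612 × 6.77% = 11.80%

11.80%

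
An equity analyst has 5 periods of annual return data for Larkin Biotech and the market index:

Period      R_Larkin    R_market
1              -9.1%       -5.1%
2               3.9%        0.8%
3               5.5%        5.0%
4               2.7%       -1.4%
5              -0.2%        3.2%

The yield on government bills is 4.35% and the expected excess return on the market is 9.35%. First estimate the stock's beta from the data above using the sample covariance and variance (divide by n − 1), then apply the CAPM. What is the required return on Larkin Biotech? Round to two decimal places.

14.99%

Mean R_i = (-9.1 + 3.9 + 5.5 + 2.7 − 0.2) / 5 = 0.5600%
Mean R_m = (-5.1 + 0.8 + 5.0 − 1.4 + 3.2) / 5 = 0.5000%
Σ(R_i − R̄_i)(R_m − R̄_m) = 71.2100  ⇒  Cov = 71.2100 / 4 = 17.8025
Σ(R_m − R̄_m)² = 62.6000  ⇒  Var(R_m) = 62.6000 / 4 = 15.6500
β = Cov / Var(R_m) = 17.8025 / 15.6500 = 1.1375
E(R) = R_f + β × MRP = 4.35% + 1.1375 × 9.35% = 14.99%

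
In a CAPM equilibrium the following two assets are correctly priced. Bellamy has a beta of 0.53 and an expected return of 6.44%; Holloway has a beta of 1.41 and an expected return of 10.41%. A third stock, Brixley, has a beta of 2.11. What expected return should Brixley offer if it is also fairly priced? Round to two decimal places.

MRP (SML slope) = (10.41% − 6.44%) / (1.41 − 0.53) = 3.97% / 0.88 = 4.5114%
R_f (intercept) = 6.44% − 0.53 × 4.5114% = 4.0490%
E(R_Brixley) = R_f + β × MRP = 4.0490% + 2.11 × 4.5114% = 13.57%

13.57%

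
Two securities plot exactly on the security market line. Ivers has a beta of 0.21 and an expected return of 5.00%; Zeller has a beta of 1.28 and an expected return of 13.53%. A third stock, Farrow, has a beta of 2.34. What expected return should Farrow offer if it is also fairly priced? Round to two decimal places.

21.98%

MRP (SML slope) = (13.53% − 5.00%) / (1.28 − 0.21) = 8.53% / 1.07 = 7.9720%
R_f (intercept) = 5.00% − 0.21 × 7.9720% = 3.3259%
E(R_Farrow) = R_f + β × MRP = 3.3259% + 2.34 × 7.9720% = 21.98%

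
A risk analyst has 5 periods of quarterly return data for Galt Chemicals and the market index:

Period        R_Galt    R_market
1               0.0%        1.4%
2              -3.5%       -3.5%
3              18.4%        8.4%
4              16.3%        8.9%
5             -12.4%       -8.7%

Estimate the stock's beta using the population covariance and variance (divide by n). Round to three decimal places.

1.710

Mean R_i = (0.0 − 3.5 + 18.4 + 16.3 − 12.4) / 5 = 3.7600%
Mean R_m = (1.4 − 3.5 + 8.4 + 8.9 − 8.7) / 5 = 1.3000%
Σ(R_i − R̄_i)(R_m − R̄_m) = 395.3200  ⇒  Cov = 395.3200 / 5 = 79.0640
Σ(R_m − R̄_m)² = 231.2200  ⇒  Var(R_m) = 231.2200 / 5 = 46.2440
β = Cov / Var(R_m) = 79.0640 / 46.2440 = 1.7097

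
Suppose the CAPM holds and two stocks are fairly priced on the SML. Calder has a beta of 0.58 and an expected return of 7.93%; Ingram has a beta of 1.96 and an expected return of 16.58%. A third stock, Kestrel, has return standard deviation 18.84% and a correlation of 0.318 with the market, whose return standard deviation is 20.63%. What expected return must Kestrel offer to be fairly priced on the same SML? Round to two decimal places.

6.11%

MRP = (16.58% − 7.93%) / (1.96 − 0.58) = 6.2681%
R_f = 7.93% − 0.58 × 6.2681% = 4.2945%
β_Kestrel = ρ·σ_i/σ_m = 0.318 × 18.84 / 20.63 = 0.2904
E(R_Kestrel) = R_f + β × MRP = 4.2945% + 0.2904 × 6.2681% = 6.11%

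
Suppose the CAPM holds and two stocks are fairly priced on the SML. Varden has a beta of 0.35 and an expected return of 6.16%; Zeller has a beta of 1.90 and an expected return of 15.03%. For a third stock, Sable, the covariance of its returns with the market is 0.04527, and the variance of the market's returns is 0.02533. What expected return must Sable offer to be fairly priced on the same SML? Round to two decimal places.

MRP = (15.03% − 6.16%) / (1.90 − 0.35) = 5.7226%
R_f = 6.16% − 0.35 × 5.7226% = 4.1571%
β_Sable = Cov / Var(R_m) = 0.04527 / 0.02533 = 1.7872
E(R_Sable) = R_f + β × MRP = 4.1571% + 1.7872 × 5.7226% = 14.38%

14.38%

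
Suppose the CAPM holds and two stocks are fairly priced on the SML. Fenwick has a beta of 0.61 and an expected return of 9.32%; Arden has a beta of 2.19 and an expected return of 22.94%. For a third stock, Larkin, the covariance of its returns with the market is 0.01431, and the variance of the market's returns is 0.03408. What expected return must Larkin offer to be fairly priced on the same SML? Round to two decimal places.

7.68%

MRP = (22.94% − 9.32%) / (2.19 − 0.61) = 8.6203%
R_f = 9.32% − 0.61 × 8.6203% = 4.0616%
β_Larkin = Cov / Var(R_m) = 0.01431 / 0.03408 = 0.4199
E(R_Larkin) = R_f + β × MRP = 4.0616% + 0.4199 × 8.6203% = 7.68%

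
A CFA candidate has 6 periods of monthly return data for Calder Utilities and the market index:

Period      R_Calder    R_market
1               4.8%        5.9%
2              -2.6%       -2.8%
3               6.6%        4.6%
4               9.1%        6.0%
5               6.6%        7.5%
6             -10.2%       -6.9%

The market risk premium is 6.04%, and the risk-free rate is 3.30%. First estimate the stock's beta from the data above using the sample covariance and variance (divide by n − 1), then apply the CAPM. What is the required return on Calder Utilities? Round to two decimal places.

10.65%

Mean R_i = (4.8 − 2.6 + 6.6 + 9.1 + 6.6 − 10.2) / 6 = 2.3833%
Mean R_m = (5.9 − 2.8 + 4.6 + 6.0 + 7.5 − 6.9) / 6 = 2.3833%
Σ(R_i − R̄_i)(R_m − R̄_m) = 206.3583  ⇒  Cov = 206.3583 / 5 = 41.2717
Σ(R_m − R̄_m)² = 169.5883  ⇒  Var(R_m) = 169.5883 / 5 = 33.9177
β = Cov / Var(R_m) = 41.2717 / 33.9177 = 1.2168
E(R) = R_f + β × MRP = 3.30% + 1.2168 × 6.04% = 10.65%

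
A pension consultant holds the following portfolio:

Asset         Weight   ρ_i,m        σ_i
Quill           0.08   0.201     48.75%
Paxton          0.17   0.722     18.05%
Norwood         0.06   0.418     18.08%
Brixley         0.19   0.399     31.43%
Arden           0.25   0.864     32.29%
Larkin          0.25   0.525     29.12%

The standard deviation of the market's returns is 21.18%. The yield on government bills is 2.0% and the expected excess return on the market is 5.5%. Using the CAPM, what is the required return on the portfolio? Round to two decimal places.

6.32%

β_Quill = 0.201 × 48.75% / 21.18% = 0.4626
β_Paxton = 0.722 × 18.05% / 21.18% = 0.6153
β_Norwood = 0.418 × 18.08% / 21.18% = 0.3568
β_Brixley = 0.399 × 31.43% / 21.18% = 0.5921
β_Arden = 0.864 × 32.29% / 21.18% = 1.3172
β_Larkin = 0.525 × 29.12% / 21.18% = 0.7218
β_P = Σ w_i β_i = 0.08×0.4626 + 0.17×0.6153 + 0.06×0.3568 + 0.19×0.5921 + 0.25×1.3172 + 0.25×0.7218 = 0.7853
E(R_P) = R_f + β_P × MRP = 2.0% + 0.7853 × 5.5% = 6.32%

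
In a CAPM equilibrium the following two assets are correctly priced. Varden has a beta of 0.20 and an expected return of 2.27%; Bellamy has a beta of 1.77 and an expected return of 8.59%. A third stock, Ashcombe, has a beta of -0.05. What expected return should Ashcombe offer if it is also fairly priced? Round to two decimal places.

1.26%

MRP (SML slope) = (8.59% − 2.27%) / (1.77 − 0.20) = 6.32% / 1.57 = 4.0255%
R_f (intercept) = 2.27% − 0.20 × 4.0255% = 1.4649%
E(R_Ashcombe) = R_f + β × MRP = 1.4649% + -0.05 × 4.0255% = 1.26%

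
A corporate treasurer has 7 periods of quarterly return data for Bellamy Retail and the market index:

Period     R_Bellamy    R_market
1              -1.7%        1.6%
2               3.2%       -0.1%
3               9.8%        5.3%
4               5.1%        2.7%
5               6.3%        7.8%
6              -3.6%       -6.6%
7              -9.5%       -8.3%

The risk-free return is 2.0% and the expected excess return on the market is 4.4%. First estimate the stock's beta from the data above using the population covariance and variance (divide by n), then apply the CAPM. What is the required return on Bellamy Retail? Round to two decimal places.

6.41%

Mean R_i = (-1.7 + 3.2 + 9.8 + 5.1 + 6.3 − 3.6 − 9.5) / 7 = 1.3714%
Mean R_m = (1.6 − 0.1 + 5.3 + 2.7 + 7.8 − 6.6 − 8.3) / 7 = 0.3429%
Σ(R_i − R̄_i)(R_m − R̄_m) = 211.1286  ⇒  Cov = 211.1286 / 7 = 30.1612
Σ(R_m − R̄_m)² = 210.4171  ⇒  Var(R_m) = 210.4171 / 7 = 30.0596
β = Cov / Var(R_m) = 30.1612 / 30.0596 = 1.0034
E(R) = R_f + β × MRP = 2.0% + 1.0034 × 4.4% = 6.41%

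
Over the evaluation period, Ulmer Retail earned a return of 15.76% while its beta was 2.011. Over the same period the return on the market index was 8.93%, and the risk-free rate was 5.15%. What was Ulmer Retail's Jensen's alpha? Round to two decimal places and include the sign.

Market excess return = 8.93% − 5.15% = 3.78%
CAPM benchmark = R_f + β(R_m − R_f) = 5.15% + 2.011 × 3.78% = 12.75158%
α = actual − benchmark = 15.76% − 12.75158% = +3.01%

+3.01%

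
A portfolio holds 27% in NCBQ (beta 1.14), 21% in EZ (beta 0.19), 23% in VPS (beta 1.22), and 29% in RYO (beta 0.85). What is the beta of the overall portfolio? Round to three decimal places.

β_P = Σ w_i β_i = 0.27×1.14 + 0.21×0.19 + 0.23×1.22 + 0.29×0.85 = 0.8748

0.875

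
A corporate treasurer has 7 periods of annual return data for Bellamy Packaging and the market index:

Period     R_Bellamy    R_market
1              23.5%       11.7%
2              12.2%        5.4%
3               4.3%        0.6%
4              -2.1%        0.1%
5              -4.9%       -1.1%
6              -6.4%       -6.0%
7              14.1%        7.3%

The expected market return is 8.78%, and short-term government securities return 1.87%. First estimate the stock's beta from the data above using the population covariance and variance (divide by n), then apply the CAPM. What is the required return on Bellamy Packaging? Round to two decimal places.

Mean R_i = (23.5 + 12.2 + 4.3 − 2.1 − 4.9 − 6.4 + 14.1) / 7 = 5.8143%
Mean R_m = (11.7 + 5.4 + 0.6 + 0.1 − 1.1 − 6.0 + 7.3) / 7 = 2.5714%
Σ(R_i − R̄_i)(R_m − R̄_m) = 385.2629  ⇒  Cov = 385.2629 / 7 = 55.0376
Σ(R_m − R̄_m)² = 210.6343  ⇒  Var(R_m) = 210.6343 / 7 = 30.0906
β = Cov / Var(R_m) = 55.0376 / 30.0906 = 1.8291
MRP = 8.78% − 1.87% = 6.91%
E(R) = R_f + β × MRP = 1.87% + 1.8291 × 6.91% = 14.51%

14.51%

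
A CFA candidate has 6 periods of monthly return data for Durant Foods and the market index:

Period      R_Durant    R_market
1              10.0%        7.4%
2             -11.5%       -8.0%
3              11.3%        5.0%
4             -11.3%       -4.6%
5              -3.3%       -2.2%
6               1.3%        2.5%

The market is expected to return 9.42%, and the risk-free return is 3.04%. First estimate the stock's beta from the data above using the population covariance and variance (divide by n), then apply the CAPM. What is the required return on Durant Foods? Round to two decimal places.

13.37%

Mean R_i = (10.0 − 11.5 + 11.3 − 11.3 − 3.3 + 1.3) / 6 = -0.5833%
Mean R_m = (7.4 − 8.0 + 5.0 − 4.6 − 2.2 + 2.5) / 6 = 0.0167%
Σ(R_i − R̄_i)(R_m − R̄_m) = 285.0483  ⇒  Cov = 285.0483 / 6 = 47.5081
Σ(R_m − R̄_m)² = 176.0083  ⇒  Var(R_m) = 176.0083 / 6 = 29.3347
β = Cov / Var(R_m) = 47.5081 / 29.3347 = 1.6195
MRP = 9.42% − 3.04% = 6.38%
E(R) = R_f + β × MRP = 3.04% + 1.6195 × 6.38% = 13.37%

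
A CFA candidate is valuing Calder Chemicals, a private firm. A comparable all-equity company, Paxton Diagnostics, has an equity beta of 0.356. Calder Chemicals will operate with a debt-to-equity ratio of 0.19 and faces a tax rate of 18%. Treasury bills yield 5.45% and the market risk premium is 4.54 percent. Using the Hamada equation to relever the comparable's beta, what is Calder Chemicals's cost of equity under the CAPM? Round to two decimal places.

β_L = β_U × [1 + (1 − t)(D/E)] = 0.356 × [1 + (1 − 0.18) × 0.19]
    = 0.356 × [1 + 0.82 × 0.19] = 0.356 × 1.1558 = 0.4115
E(R) = R_f + β_L × MRP = 5.45% + 0.4115 × 4.54% = 7.32%

7.32%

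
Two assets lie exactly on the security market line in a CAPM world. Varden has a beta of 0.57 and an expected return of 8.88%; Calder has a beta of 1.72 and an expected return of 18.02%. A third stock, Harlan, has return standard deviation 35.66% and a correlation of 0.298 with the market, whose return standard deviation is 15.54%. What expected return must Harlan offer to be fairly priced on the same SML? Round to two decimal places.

MRP = (18.02% − 8.88%) / (1.72 − 0.57) = 7.9478%
R_f = 8.88% − 0.57 × 7.9478% = 4.3498%
β_Harlan = ρ·σ_i/σ_m = 0.298 × 35.66 / 15.54 = 0.6838
E(R_Harlan) = R_f + β × MRP = 4.3498% + 0.6838 × 7.9478% = 9.78%

9.78%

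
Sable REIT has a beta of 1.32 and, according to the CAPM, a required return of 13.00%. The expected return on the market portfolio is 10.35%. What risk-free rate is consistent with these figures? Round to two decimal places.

E(R) = R_f + β(E(R_m) − R_f) = R_f(1 − β) + β·E(R_m)
13.00% = R_f × (1 − 1.32) + 1.32 × 10.35%
13.00% = R_f × -0.32 + 13.6620%
R_f = (13.00% − 13.6620%) / -0.32 = 2.07%

2.07%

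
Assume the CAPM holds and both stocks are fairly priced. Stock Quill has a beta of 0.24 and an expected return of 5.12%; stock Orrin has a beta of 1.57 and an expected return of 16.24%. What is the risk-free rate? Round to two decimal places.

3.11%

Both satisfy E(R) = R_f + β·MRP, so the slope of the SML is
MRP = (16.24% − 5.12%) / (1.57 − 0.24) = 11.12% / 1.33 = 8.3609%
R_f = E(R_Quill) − β_Quill·MRP = 5.12% − 0.24 × 8.3609% = 3.1134%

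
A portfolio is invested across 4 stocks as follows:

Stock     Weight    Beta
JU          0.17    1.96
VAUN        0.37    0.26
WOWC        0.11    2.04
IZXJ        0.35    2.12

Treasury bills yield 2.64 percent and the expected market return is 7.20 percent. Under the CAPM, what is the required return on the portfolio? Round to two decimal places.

9.00%

β_P = Σ w_i β_i = 0.17×1.96 + 0.37×0.26 + 0.11×2.04 + 0.35×2.12 = 1.3958
MRP = 7.20% − 2.64% = 4.56%
E(R_P) = R_f + β_P × MRP = 2.64% + 1.3958 × 4.56% = 9.00%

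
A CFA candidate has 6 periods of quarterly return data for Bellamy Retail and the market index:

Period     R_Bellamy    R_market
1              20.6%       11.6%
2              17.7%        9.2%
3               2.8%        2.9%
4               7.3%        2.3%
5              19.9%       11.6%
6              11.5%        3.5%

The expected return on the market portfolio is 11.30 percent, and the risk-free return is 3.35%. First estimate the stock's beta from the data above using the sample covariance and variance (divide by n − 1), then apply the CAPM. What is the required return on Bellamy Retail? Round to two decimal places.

15.59%

Mean R_i = (20.6 + 17.7 + 2.8 + 7.3 + 19.9 + 11.5) / 6 = 13.3000%
Mean R_m = (11.6 + 9.2 + 2.9 + 2.3 + 11.6 + 3.5) / 6 = 6.8500%
Σ(R_i − R̄_i)(R_m − R̄_m) = 151.1700  ⇒  Cov = 151.1700 / 5 = 30.2340
Σ(R_m − R̄_m)² = 98.1750  ⇒  Var(R_m) = 98.1750 / 5 = 19.6350
β = Cov / Var(R_m) = 30.2340 / 19.6350 = 1.5398
MRP = 11.30% − 3.35% = 7.95%
E(R) = R_f + β × MRP = 3.35% + 1.5398 × 7.95% = 15.59%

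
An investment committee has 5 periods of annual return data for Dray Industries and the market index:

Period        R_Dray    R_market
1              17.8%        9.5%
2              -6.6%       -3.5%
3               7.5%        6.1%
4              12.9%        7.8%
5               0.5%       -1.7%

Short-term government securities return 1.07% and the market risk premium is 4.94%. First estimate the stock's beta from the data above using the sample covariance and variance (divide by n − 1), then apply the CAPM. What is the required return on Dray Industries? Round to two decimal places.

Mean R_i = (17.8 − 6.6 + 7.5 + 12.9 + 0.5) / 5 = 6.4200%
Mean R_m = (9.5 − 3.5 + 6.1 + 7.8 − 1.7) / 5 = 3.6400%
Σ(R_i − R̄_i)(R_m − R̄_m) = 220.8760  ⇒  Cov = 220.8760 / 4 = 55.2190
Σ(R_m − R̄_m)² = 137.1920  ⇒  Var(R_m) = 137.1920 / 4 = 34.2980
β = Cov / Var(R_m) = 55.2190 / 34.2980 = 1.6100
E(R) = R_f + β × MRP = 1.07% + 1.6100 × 4.94% = 9.02%

9.02%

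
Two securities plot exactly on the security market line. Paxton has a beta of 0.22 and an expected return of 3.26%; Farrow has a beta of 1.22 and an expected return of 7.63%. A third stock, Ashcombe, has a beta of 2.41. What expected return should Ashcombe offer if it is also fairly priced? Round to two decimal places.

MRP (SML slope) = (7.63% − 3.26%) / (1.22 − 0.22) = 4.37% / 1.00 = 4.3700%
R_f (intercept) = 3.26% − 0.22 × 4.3700% = 2.2986%
E(R_Ashcombe) = R_f + β × MRP = 2.2986% + 2.41 × 4.3700% = 12.83%

12.83%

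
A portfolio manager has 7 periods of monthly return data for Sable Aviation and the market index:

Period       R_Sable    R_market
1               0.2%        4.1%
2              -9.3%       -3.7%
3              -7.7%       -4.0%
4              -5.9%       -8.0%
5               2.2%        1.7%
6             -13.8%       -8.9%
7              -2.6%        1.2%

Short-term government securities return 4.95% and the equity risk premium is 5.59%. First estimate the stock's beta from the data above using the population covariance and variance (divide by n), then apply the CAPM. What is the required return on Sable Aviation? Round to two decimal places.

Mean R_i = (0.2 − 9.3 − 7.7 − 5.9 + 2.2 − 13.8 − 2.6) / 7 = -5.2714%
Mean R_m = (4.1 − 3.7 − 4.0 − 8.0 + 1.7 − 8.9 + 1.2) / 7 = -2.5143%
Σ(R_i − R̄_i)(R_m − R̄_m) = 143.8929  ⇒  Cov = 143.8929 / 7 = 20.5561
Σ(R_m − R̄_m)² = 149.7886  ⇒  Var(R_m) = 149.7886 / 7 = 21.3984
β = Cov / Var(R_m) = 20.5561 / 21.3984 = 0.9606
E(R) = R_f + β × MRP = 4.95% + 0.9606 × 5.59% = 10.32%

10.32%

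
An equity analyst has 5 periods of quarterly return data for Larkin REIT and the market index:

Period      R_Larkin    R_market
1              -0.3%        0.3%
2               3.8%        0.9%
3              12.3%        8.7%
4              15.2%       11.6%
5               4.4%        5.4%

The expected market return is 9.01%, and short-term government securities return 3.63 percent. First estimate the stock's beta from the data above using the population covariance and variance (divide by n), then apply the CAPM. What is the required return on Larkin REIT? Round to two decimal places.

10.38%

Mean R_i = (-0.3 + 3.8 + 12.3 + 15.2 + 4.4) / 5 = 7.0800%
Mean R_m = (0.3 + 0.9 + 8.7 + 11.6 + 5.4) / 5 = 5.3800%
Σ(R_i − R̄_i)(R_m − R̄_m) = 119.9680  ⇒  Cov = 119.9680 / 5 = 23.9936
Σ(R_m − R̄_m)² = 95.5880  ⇒  Var(R_m) = 95.5880 / 5 = 19.1176
β = Cov / Var(R_m) = 23.9936 / 19.1176 = 1.2551
MRP = 9.01% − 3.63% = 5.38%
E(R) = R_f + β × MRP = 3.63% + 1.2551 × 5.38% = 10.38%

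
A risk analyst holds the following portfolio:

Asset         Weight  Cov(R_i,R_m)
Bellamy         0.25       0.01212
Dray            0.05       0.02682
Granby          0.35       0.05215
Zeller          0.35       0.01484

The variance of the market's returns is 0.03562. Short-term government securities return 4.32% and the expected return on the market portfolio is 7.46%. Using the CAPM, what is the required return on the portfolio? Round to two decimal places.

6.77%

β_Bellamy = 0.01212 / 0.03562 = 0.3403
β_Dray = 0.02682 / 0.03562 = 0.7529
β_Granby = 0.05215 / 0.03562 = 1.4641
β_Zeller = 0.01484 / 0.03562 = 0.4166
β_P = Σ w_i β_i = 0.25×0.3403 + 0.05×0.7529 + 0.35×1.4641 + 0.35×0.4166 = 0.7810
MRP = 7.46% − 4.32% = 3.14%
E(R_P) = R_f + β_P × MRP = 4.32% + 0.7810 × 3.14% = 6.77%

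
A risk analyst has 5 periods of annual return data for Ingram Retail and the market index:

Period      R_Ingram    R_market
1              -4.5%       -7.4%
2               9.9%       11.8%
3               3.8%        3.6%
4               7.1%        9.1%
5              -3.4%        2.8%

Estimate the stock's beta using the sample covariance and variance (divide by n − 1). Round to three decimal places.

0.767

Mean R_i = (-4.5 + 9.9 + 3.8 + 7.1 − 3.4) / 5 = 2.5800%
Mean R_m = (-7.4 + 11.8 + 3.6 + 9.1 + 2.8) / 5 = 3.9800%
Σ(R_i − R̄_i)(R_m − R̄_m) = 167.5480  ⇒  Cov = 167.5480 / 4 = 41.8870
Σ(R_m − R̄_m)² = 218.4080  ⇒  Var(R_m) = 218.4080 / 4 = 54.6020
β = Cov / Var(R_m) = 41.8870 / 54.6020 = 0.7671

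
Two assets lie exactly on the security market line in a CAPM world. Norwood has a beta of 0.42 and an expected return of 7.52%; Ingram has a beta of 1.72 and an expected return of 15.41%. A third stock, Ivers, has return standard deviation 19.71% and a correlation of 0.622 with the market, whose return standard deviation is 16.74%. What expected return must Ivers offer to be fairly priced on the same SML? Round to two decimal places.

9.42%

MRP = (15.41% − 7.52%) / (1.72 − 0.42) = 6.0692%
R_f = 7.52% − 0.42 × 6.0692% = 4.9709%
β_Ivers = ρ·σ_i/σ_m = 0.622 × 19.71 / 16.74 = 0.7324
E(R_Ivers) = R_f + β × MRP = 4.9709% + 0.7324 × 6.0692% = 9.42%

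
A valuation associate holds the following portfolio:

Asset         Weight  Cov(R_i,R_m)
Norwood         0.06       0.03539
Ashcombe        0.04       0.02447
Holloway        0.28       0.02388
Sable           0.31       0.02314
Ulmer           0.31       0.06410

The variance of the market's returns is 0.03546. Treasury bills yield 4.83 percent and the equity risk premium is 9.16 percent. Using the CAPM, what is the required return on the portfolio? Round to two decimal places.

14.34%

β_Norwood = 0.03539 / 0.03546 = 0.9980
β_Ashcombe = 0.02447 / 0.03546 = 0.6901
β_Holloway = 0.02388 / 0.03546 = 0.6734
β_Sable = 0.02314 / 0.03546 = 0.6526
β_Ulmer = 0.06410 / 0.03546 = 1.8077
β_P = Σ w_i β_i = 0.06×0.9980 + 0.04×0.6901 + 0.28×0.6734 + 0.31×0.6526 + 0.31×1.8077 = 1.0387
E(R_P) = R_f + β_P × MRP = 4.83% + 1.0387 × 9.16% = 14.34%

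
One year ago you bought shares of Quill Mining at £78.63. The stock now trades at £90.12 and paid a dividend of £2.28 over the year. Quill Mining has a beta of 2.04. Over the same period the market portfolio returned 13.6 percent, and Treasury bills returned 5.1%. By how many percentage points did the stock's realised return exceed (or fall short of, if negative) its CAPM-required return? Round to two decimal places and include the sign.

Realised HPR = (P1 + D1 − P0) / P0 = (90.12 + 2.28 − 78.63) / 78.63 = 13.77 / 78.63 = 17.5124%
MRP = 13.6% − 5.1% = 8.50%
CAPM required = R_f + β·MRP = 5.1% + 2.04 × 8.5% = 22.4400%
α = realised − required = 17.5124% − 22.4400% = -4.93%

-4.93%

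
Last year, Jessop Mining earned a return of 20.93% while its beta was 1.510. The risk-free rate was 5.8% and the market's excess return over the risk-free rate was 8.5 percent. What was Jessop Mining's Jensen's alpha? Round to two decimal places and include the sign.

+2.30%

CAPM benchmark = R_f + β(R_m − R_f) = 5.8% + 1.510 × 8.5% = 18.6350%
α = actual − benchmark = 20.93% − 18.6350% = +2.30%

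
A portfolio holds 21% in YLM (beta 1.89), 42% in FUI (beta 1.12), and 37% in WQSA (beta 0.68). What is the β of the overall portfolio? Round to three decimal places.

β_P = Σ w_i β_i = 0.21×1.89 + 0.42×1.12 + 0.37×0.68 = 1.1189

1.119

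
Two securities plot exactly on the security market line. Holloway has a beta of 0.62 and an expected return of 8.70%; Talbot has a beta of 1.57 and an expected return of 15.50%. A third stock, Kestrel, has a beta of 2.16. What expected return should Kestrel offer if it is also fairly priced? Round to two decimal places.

19.72%

MRP (SML slope) = (15.50% − 8.70%) / (1.57 − 0.62) = 6.80% / 0.95 = 7.1579%
R_f (intercept) = 8.70% − 0.62 × 7.1579% = 4.2621%
E(R_Kestrel) = R_f + β × MRP = 4.2621% + 2.16 × 7.1579% = 19.72%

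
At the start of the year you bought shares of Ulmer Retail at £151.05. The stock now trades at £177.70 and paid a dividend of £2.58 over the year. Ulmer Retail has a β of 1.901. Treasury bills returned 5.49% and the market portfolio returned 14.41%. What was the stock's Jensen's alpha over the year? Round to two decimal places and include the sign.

Realised HPR = (P1 + D1 − P0) / P0 = (177.70 + 2.58 − 151.05) / 151.05 = 29.23 / 151.05 = 19.3512%
MRP = 14.41% − 5.49% = 8.92%
CAPM required = R_f + β·MRP = 5.49% + 1.901 × 8.92% = 22.44692%
α = realised − required = 19.3512% − 22.44692% = -3.10%

-3.10%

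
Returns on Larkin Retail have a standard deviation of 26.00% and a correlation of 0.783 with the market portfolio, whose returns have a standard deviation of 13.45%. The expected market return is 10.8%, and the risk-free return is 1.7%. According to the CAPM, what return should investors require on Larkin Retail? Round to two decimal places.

β = ρ × σ_i / σ_m = 0.783 × 26.00% / 13.45% = 1.5136
MRP = 10.8% − 1.7% = 9.10%
E(R) = 1.7% + 1.5136 × 9.1% = 15.47%

15.47%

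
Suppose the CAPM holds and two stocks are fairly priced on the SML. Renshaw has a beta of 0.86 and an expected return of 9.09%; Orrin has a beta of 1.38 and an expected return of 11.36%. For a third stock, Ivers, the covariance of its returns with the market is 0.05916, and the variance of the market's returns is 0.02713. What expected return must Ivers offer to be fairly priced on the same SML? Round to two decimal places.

MRP = (11.36% − 9.09%) / (1.38 − 0.86) = 4.3654%
R_f = 9.09% − 0.86 × 4.3654% = 5.3358%
β_Ivers = Cov / Var(R_m) = 0.05916 / 0.02713 = 2.1806
E(R_Ivers) = R_f + β × MRP = 5.3358% + 2.1806 × 4.3654% = 14.85%

14.85%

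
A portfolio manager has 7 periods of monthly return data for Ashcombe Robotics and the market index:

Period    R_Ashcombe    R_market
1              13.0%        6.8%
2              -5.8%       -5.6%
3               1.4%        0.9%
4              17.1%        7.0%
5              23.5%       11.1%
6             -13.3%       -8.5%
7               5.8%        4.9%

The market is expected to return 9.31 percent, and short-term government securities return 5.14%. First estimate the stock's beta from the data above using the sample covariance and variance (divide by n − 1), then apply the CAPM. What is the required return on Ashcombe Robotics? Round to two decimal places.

Mean R_i = (13.0 − 5.8 + 1.4 + 17.1 + 23.5 − 13.3 + 5.8) / 7 = 5.9571%
Mean R_m = (6.8 − 5.6 + 0.9 + 7.0 + 11.1 − 8.5 + 4.9) / 7 = 2.3714%
Σ(R_i − R̄_i)(R_m − R̄_m) = 545.2714  ⇒  Cov = 545.2714 / 6 = 90.8786
Σ(R_m − R̄_m)² = 307.5143  ⇒  Var(R_m) = 307.5143 / 6 = 51.2524
β = Cov / Var(R_m) = 90.8786 / 51.2524 = 1.7732
MRP = 9.31% − 5.14% = 4.17%
E(R) = R_f + β × MRP = 5.14% + 1.7732 × 4.17% = 12.53%

12.53%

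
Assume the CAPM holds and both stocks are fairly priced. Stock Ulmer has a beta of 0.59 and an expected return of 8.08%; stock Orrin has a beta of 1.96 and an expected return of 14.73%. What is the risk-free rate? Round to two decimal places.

Both satisfy E(R) = R_f + β·MRP, so the slope of the SML is
MRP = (14.73% − 8.08%) / (1.96 − 0.59) = 6.65% / 1.37 = 4.8540%
R_f = E(R_Ulmer) − β_Ulmer·MRP = 8.08% − 0.59 × 4.8540% = 5.2161%

5.22%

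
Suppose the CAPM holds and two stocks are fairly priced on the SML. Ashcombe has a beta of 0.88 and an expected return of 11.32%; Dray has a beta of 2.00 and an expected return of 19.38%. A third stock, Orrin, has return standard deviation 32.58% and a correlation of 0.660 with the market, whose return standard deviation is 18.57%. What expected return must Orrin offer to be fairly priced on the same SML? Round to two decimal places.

MRP = (19.38% − 11.32%) / (2.00 − 0.88) = 7.1964%
R_f = 11.32% − 0.88 × 7.1964% = 4.9872%
β_Orrin = ρ·σ_i/σ_m = 0.660 × 32.58 / 18.57 = 1.1579
E(R_Orrin) = R_f + β × MRP = 4.9872% + 1.1579 × 7.1964% = 13.32%

13.32%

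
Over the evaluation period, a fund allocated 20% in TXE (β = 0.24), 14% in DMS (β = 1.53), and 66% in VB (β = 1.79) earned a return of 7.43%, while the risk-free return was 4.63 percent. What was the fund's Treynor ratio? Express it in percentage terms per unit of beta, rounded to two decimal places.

1.94%

β_P = 0.20×0.24 + 0.14×1.53 + 0.66×1.79 = 1.4436
Treynor = (R_P − R_f) / β_P = (7.43% − 4.63%) / 1.4436 = 2.80% / 1.4436 = 1.94%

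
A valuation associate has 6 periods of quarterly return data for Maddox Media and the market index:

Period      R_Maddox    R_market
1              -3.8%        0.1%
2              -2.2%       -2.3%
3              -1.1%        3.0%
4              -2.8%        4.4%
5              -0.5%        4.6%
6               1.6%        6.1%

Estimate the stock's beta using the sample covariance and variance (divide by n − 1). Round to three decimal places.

0.398

Mean R_i = (-3.8 − 2.2 − 1.1 − 2.8 − 0.5 + 1.6) / 6 = -1.4667%
Mean R_m = (0.1 − 2.3 + 3.0 + 4.4 + 4.6 + 6.1) / 6 = 2.6500%
Σ(R_i − R̄_i)(R_m − R̄_m) = 19.8400  ⇒  Cov = 19.8400 / 5 = 3.9680
Σ(R_m − R̄_m)² = 49.8950  ⇒  Var(R_m) = 49.8950 / 5 = 9.9790
β = Cov / Var(R_m) = 3.9680 / 9.9790 = 0.3976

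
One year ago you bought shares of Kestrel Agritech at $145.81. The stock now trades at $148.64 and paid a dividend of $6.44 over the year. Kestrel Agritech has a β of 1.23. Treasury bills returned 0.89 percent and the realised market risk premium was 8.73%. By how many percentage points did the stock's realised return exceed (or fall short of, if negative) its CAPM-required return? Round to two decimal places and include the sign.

-5.27%

Realised HPR = (P1 + D1 − P0) / P0 = (148.64 + 6.44 − 145.81) / 145.81 = 9.27 / 145.81 = 6.3576%
CAPM required = R_f + β·MRP = 0.89% + 1.23 × 8.73% = 11.6279%
α = realised − required = 6.3576% − 11.6279% = -5.27%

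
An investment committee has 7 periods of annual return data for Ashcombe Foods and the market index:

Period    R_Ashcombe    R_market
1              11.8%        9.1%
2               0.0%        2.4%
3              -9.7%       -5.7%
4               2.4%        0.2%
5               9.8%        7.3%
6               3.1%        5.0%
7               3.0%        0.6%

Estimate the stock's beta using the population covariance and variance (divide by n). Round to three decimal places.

Mean R_i = (11.8 + 0.0 − 9.7 + 2.4 + 9.8 + 3.1 + 3.0) / 7 = 2.9143%
Mean R_m = (9.1 + 2.4 − 5.7 + 0.2 + 7.3 + 5.0 + 0.6) / 7 = 2.7000%
Σ(R_i − R̄_i)(R_m − R̄_m) = 196.9100  ⇒  Cov = 196.9100 / 7 = 28.1300
Σ(R_m − R̄_m)² = 148.7200  ⇒  Var(R_m) = 148.7200 / 7 = 21.2457
β = Cov / Var(R_m) = 28.1300 / 21.2457 = 1.3240

1.324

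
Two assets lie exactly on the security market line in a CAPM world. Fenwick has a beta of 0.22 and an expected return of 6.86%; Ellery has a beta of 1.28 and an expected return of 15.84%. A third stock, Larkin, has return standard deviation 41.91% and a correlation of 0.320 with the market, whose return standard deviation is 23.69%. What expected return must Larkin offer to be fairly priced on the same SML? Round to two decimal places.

MRP = (15.84% − 6.86%) / (1.28 − 0.22) = 8.4717%
R_f = 6.86% − 0.22 × 8.4717% = 4.9962%
β_Larkin = ρ·σ_i/σ_m = 0.320 × 41.91 / 23.69 = 0.5661
E(R_Larkin) = R_f + β × MRP = 4.9962% + 0.5661 × 8.4717% = 9.79%

9.79%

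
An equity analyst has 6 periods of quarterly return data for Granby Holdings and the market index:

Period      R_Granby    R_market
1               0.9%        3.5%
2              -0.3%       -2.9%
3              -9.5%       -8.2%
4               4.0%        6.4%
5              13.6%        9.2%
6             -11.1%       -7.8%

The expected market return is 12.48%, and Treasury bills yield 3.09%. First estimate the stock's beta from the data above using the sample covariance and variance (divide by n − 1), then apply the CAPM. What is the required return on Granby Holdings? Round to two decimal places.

Mean R_i = (0.9 − 0.3 − 9.5 + 4.0 + 13.6 − 11.1) / 6 = -0.4000%
Mean R_m = (3.5 − 2.9 − 8.2 + 6.4 + 9.2 − 7.8) / 6 = 0.0333%
Σ(R_i − R̄_i)(R_m − R̄_m) = 319.3000  ⇒  Cov = 319.3000 / 5 = 63.8600
Σ(R_m − R̄_m)² = 274.3333  ⇒  Var(R_m) = 274.3333 / 5 = 54.8667
β = Cov / Var(R_m) = 63.8600 / 54.8667 = 1.1639
MRP = 12.48% − 3.09% = 9.39%
E(R) = R_f + β × MRP = 3.09% + 1.1639 × 9.39% = 14.02%

14.02%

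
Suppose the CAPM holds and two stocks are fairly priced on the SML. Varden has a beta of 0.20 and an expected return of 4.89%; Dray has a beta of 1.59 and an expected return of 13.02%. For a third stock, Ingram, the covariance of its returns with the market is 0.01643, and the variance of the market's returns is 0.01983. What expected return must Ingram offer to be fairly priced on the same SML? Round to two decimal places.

8.57%

MRP = (13.02% − 4.89%) / (1.59 − 0.20) = 5.8489%
R_f = 4.89% − 0.20 × 5.8489% = 3.7202%
β_Ingram = Cov / Var(R_m) = 0.01643 / 0.01983 = 0.8285
E(R_Ingram) = R_f + β × MRP = 3.7202% + 0.8285 × 5.8489% = 8.57%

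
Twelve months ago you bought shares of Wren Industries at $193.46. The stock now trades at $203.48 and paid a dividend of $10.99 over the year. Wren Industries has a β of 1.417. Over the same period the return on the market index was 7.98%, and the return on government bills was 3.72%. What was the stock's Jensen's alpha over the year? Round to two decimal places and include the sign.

Realised HPR = (P1 + D1 − P0) / P0 = (203.48 + 10.99 − 193.46) / 193.46 = 21.01 / 193.46 = 10.8601%
MRP = 7.98% − 3.72% = 4.26%
CAPM required = R_f + β·MRP = 3.72% + 1.417 × 4.26% = 9.75642%
α = realised − required = 10.8601% − 9.75642% = +1.10%

+1.10%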